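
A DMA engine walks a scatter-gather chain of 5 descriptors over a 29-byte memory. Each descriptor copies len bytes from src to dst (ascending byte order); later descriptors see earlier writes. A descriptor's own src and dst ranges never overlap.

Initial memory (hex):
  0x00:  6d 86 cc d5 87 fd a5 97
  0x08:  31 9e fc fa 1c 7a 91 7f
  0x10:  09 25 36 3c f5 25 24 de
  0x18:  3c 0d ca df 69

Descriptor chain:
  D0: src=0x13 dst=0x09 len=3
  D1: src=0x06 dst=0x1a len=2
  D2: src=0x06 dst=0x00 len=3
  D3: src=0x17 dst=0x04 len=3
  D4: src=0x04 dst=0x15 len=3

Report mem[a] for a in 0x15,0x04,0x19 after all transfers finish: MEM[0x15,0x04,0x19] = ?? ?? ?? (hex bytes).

  after D0: wrote 3B at 0x09 = 3cf525
  after D1: wrote 2B at 0x1a = a597
  after D2: wrote 3B at 0x00 = a59731
  after D3: wrote 3B at 0x04 = de3c0d
  after D4: wrote 3B at 0x15 = de3c0d
query mem[0x15]=0xde, mem[0x04]=0xde, mem[0x19]=0x0d

MEM[0x15,0x04,0x19] = de de 0d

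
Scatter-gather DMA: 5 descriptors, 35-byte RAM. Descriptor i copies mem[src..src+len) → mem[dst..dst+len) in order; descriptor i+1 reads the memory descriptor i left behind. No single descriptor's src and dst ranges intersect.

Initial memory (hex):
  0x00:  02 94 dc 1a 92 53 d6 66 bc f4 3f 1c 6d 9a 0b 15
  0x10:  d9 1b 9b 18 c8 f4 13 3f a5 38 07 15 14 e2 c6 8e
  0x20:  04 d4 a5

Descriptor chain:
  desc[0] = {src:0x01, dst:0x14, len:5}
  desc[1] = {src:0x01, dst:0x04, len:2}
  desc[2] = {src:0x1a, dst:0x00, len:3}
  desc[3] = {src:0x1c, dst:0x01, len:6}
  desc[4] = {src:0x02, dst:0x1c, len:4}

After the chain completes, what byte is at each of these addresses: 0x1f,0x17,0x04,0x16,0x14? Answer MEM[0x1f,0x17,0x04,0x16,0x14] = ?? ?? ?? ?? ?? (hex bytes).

MEM[0x1f,0x17,0x04,0x16,0x14] = 04 92 8e 1a 94

  after D0: wrote 5B at 0x14 = 94dc1a9253
  after D1: wrote 2B at 0x04 = 94dc
  after D2: wrote 3B at 0x00 = 071514
  after D3: wrote 6B at 0x01 = 14e2c68e04d4
  after D4: wrote 4B at 0x1c = e2c68e04
query mem[0x1f]=0x04, mem[0x17]=0x92, mem[0x04]=0x8e, mem[0x16]=0x1a, mem[0x14]=0x94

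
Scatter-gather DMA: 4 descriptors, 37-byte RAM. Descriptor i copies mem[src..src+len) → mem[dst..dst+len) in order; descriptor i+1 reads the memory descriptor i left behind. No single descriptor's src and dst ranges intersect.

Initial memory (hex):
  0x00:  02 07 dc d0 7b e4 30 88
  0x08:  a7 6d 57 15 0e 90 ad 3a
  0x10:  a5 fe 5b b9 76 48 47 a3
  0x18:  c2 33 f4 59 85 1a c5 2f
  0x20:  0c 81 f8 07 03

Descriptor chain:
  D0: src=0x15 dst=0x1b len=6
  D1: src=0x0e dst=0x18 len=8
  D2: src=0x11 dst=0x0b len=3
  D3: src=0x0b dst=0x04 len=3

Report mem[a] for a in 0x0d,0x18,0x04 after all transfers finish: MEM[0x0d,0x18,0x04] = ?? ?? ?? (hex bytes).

MEM[0x0d,0x18,0x04] = b9 ad fe

  after D0: wrote 6B at 0x1b = 4847a3c233f4
  after D1: wrote 8B at 0x18 = ad3aa5fe5bb97648
  after D2: wrote 3B at 0x0b = fe5bb9
  after D3: wrote 3B at 0x04 = fe5bb9
query mem[0x0d]=0xb9, mem[0x18]=0xad, mem[0x04]=0xfe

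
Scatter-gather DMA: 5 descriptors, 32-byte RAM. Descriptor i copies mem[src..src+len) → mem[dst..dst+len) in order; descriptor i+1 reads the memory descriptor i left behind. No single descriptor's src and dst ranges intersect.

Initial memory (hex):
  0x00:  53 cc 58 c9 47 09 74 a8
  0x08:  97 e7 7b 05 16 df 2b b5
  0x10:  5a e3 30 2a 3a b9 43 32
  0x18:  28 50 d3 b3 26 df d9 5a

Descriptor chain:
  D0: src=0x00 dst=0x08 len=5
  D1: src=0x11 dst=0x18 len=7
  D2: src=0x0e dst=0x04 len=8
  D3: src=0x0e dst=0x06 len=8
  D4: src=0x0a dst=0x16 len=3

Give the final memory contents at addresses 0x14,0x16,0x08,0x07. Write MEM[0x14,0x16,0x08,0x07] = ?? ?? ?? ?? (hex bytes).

#0 dst[0x08+5] := {0x53,0xcc,0x58,0xc9,0x47}
#1 dst[0x18+7] := {0xe3,0x30,0x2a,0x3a,0xb9,0x43,0x32}
#2 dst[0x04+8] := {0x2b,0xb5,0x5a,0xe3,0x30,0x2a,0x3a,0xb9}
#3 dst[0x06+8] := {0x2b,0xb5,0x5a,0xe3,0x30,0x2a,0x3a,0xb9}
#4 dst[0x16+3] := {0x30,0x2a,0x3a}
query mem[0x14]=0x3a, mem[0x16]=0x30, mem[0x08]=0x5a, mem[0x07]=0xb5

MEM[0x14,0x16,0x08,0x07] = 3a 30 5a b5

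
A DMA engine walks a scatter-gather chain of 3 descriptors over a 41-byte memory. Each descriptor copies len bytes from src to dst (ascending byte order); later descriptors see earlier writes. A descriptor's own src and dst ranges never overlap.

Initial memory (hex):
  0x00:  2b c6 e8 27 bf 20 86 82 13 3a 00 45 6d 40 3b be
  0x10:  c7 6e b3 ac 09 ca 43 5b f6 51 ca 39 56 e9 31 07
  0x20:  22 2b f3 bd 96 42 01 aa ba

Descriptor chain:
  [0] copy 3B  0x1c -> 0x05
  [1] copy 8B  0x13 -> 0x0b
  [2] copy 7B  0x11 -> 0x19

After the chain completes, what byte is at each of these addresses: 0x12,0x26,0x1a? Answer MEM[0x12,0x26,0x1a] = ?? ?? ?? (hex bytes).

D0: mem[0x05..0x07] <- [56 e9 31]
D1: mem[0x0b..0x12] <- [ac 09 ca 43 5b f6 51 ca]
D2: mem[0x19..0x1f] <- [51 ca ac 09 ca 43 5b]
query mem[0x12]=0xca, mem[0x26]=0x01, mem[0x1a]=0xca

MEM[0x12,0x26,0x1a] = ca 01 ca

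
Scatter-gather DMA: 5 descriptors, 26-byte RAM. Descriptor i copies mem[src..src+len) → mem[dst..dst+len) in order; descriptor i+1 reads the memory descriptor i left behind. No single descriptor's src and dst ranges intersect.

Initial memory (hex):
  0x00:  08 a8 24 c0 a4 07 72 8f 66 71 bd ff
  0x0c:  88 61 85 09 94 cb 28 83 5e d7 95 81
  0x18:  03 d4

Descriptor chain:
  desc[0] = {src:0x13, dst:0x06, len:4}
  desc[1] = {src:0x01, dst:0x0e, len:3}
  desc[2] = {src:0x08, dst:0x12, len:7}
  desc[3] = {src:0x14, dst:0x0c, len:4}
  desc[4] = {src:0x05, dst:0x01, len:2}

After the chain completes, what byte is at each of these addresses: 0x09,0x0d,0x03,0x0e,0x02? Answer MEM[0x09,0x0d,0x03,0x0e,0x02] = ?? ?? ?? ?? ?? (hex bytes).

MEM[0x09,0x0d,0x03,0x0e,0x02] = 95 ff c0 88 83

D0: mem[0x06..0x09] <- [83 5e d7 95]
D1: mem[0x0e..0x10] <- [a8 24 c0]
D2: mem[0x12..0x18] <- [d7 95 bd ff 88 61 a8]
D3: mem[0x0c..0x0f] <- [bd ff 88 61]
D4: mem[0x01..0x02] <- [07 83]
query mem[0x09]=0x95, mem[0x0d]=0xff, mem[0x03]=0xc0, mem[0x0e]=0x88, mem[0x02]=0x83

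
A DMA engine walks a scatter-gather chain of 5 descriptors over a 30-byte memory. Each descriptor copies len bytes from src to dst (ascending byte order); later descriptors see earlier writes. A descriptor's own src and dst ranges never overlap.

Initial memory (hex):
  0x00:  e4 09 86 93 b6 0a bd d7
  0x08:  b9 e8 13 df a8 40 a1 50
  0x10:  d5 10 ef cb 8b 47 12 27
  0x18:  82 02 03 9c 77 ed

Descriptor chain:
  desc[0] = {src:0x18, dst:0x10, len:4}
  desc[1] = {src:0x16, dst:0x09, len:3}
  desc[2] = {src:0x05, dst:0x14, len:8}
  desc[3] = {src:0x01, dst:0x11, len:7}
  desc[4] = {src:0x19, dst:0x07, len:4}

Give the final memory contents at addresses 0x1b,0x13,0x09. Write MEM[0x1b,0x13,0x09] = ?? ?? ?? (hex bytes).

D0: mem[0x10..0x13] <- [82 02 03 9c]
D1: mem[0x09..0x0b] <- [12 27 82]
D2: mem[0x14..0x1b] <- [0a bd d7 b9 12 27 82 a8]
D3: mem[0x11..0x17] <- [09 86 93 b6 0a bd d7]
D4: mem[0x07..0x0a] <- [27 82 a8 77]
query mem[0x1b]=0xa8, mem[0x13]=0x93, mem[0x09]=0xa8

MEM[0x1b,0x13,0x09] = a8 93 a8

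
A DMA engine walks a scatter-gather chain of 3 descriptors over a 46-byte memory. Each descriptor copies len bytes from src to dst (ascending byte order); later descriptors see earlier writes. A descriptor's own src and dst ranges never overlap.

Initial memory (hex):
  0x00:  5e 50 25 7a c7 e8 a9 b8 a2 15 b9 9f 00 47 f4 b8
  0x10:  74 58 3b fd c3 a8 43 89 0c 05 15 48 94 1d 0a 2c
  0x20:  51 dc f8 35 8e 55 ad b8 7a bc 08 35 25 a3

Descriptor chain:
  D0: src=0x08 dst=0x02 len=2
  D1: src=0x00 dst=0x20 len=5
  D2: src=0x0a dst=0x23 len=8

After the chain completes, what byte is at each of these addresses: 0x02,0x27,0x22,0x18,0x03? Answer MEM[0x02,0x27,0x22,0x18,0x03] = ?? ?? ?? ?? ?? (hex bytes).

MEM[0x02,0x27,0x22,0x18,0x03] = a2 f4 a2 0c 15

[0] 0x08->0x02 len=2 : a2 15
[1] 0x00->0x20 len=5 : 5e 50 a2 15 c7
[2] 0x0a->0x23 len=8 : b9 9f 00 47 f4 b8 74 58
query mem[0x02]=0xa2, mem[0x27]=0xf4, mem[0x22]=0xa2, mem[0x18]=0x0c, mem[0x03]=0x15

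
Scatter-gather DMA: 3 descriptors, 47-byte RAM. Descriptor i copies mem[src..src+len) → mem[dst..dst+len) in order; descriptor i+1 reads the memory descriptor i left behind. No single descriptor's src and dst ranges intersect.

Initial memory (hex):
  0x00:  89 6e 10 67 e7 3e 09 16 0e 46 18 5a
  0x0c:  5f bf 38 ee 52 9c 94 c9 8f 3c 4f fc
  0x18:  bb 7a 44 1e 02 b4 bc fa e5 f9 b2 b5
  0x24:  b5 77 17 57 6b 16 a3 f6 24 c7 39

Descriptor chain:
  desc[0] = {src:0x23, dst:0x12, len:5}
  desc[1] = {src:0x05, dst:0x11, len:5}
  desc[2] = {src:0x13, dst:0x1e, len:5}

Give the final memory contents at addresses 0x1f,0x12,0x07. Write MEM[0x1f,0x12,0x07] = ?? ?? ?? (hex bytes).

MEM[0x1f,0x12,0x07] = 0e 09 16

#0 dst[0x12+5] := {0xb5,0xb5,0x77,0x17,0x57}
#1 dst[0x11+5] := {0x3e,0x09,0x16,0x0e,0x46}
#2 dst[0x1e+5] := {0x16,0x0e,0x46,0x57,0xfc}
query mem[0x1f]=0x0e, mem[0x12]=0x09, mem[0x07]=0x16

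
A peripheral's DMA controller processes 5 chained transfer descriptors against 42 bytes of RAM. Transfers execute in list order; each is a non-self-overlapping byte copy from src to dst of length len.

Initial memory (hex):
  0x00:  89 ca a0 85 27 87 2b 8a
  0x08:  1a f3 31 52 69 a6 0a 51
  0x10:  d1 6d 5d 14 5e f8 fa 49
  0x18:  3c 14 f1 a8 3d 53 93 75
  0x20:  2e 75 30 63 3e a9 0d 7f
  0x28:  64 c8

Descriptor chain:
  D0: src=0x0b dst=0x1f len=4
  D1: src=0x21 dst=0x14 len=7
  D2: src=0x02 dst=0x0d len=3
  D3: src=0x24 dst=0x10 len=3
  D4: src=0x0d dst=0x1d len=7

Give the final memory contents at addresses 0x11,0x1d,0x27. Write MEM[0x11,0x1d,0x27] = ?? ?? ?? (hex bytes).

D0: mem[0x1f..0x22] <- [52 69 a6 0a]
D1: mem[0x14..0x1a] <- [a6 0a 63 3e a9 0d 7f]
D2: mem[0x0d..0x0f] <- [a0 85 27]
D3: mem[0x10..0x12] <- [3e a9 0d]
D4: mem[0x1d..0x23] <- [a0 85 27 3e a9 0d 14]
query mem[0x11]=0xa9, mem[0x1d]=0xa0, mem[0x27]=0x7f

MEM[0x11,0x1d,0x27] = a9 a0 7f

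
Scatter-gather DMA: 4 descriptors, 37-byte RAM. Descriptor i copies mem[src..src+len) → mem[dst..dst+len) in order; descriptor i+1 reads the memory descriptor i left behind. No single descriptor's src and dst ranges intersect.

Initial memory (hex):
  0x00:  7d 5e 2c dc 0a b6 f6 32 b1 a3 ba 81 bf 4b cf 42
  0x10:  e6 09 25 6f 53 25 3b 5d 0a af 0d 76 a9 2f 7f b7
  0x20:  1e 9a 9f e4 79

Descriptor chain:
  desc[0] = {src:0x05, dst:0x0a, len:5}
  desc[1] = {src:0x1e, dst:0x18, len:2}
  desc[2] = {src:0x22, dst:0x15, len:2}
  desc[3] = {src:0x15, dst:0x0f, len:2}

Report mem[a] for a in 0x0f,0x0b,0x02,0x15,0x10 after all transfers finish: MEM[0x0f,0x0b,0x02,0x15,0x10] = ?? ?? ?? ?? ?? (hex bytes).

MEM[0x0f,0x0b,0x02,0x15,0x10] = 9f f6 2c 9f e4

#0 dst[0x0a+5] := {0xb6,0xf6,0x32,0xb1,0xa3}
#1 dst[0x18+2] := {0x7f,0xb7}
#2 dst[0x15+2] := {0x9f,0xe4}
#3 dst[0x0f+2] := {0x9f,0xe4}
query mem[0x0f]=0x9f, mem[0x0b]=0xf6, mem[0x02]=0x2c, mem[0x15]=0x9f, mem[0x10]=0xe4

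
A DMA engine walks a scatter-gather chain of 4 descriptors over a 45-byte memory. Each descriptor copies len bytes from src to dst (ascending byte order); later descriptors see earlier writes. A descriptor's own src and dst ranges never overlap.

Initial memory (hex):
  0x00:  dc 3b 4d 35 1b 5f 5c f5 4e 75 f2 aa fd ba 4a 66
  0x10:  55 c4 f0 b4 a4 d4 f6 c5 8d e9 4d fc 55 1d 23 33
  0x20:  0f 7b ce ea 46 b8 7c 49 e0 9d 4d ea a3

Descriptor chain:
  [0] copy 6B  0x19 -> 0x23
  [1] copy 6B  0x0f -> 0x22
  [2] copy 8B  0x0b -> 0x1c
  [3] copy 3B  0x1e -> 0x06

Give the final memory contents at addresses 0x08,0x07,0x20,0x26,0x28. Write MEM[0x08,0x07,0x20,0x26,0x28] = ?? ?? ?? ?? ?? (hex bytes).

#0 dst[0x23+6] := {0xe9,0x4d,0xfc,0x55,0x1d,0x23}
#1 dst[0x22+6] := {0x66,0x55,0xc4,0xf0,0xb4,0xa4}
#2 dst[0x1c+8] := {0xaa,0xfd,0xba,0x4a,0x66,0x55,0xc4,0xf0}
#3 dst[0x06+3] := {0xba,0x4a,0x66}
query mem[0x08]=0x66, mem[0x07]=0x4a, mem[0x20]=0x66, mem[0x26]=0xb4, mem[0x28]=0x23

MEM[0x08,0x07,0x20,0x26,0x28] = 66 4a 66 b4 23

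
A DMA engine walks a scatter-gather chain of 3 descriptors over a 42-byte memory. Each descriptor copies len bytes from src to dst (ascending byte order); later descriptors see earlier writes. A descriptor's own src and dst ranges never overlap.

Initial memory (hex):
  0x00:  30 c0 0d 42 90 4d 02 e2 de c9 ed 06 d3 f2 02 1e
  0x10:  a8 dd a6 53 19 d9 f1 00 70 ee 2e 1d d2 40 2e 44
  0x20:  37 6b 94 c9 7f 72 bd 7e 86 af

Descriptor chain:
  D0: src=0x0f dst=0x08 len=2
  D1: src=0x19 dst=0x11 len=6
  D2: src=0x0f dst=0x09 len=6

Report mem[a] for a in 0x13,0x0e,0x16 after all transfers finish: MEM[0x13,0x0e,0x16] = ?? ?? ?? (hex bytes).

MEM[0x13,0x0e,0x16] = 1d d2 2e

  after D0: wrote 2B at 0x08 = 1ea8
  after D1: wrote 6B at 0x11 = ee2e1dd2402e
  after D2: wrote 6B at 0x09 = 1ea8ee2e1dd2
query mem[0x13]=0x1d, mem[0x0e]=0xd2, mem[0x16]=0x2e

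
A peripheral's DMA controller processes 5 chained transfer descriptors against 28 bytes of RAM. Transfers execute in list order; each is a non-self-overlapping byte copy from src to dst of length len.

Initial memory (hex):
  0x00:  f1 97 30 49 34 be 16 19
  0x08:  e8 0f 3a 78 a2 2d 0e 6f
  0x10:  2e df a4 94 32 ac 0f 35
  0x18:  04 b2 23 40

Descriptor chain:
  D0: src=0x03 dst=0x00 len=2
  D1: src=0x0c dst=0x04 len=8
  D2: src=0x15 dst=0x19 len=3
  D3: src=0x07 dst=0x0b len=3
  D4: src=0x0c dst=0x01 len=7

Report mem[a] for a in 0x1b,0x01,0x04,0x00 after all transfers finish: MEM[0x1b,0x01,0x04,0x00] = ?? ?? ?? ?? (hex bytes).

#0 dst[0x00+2] := {0x49,0x34}
#1 dst[0x04+8] := {0xa2,0x2d,0x0e,0x6f,0x2e,0xdf,0xa4,0x94}
#2 dst[0x19+3] := {0xac,0x0f,0x35}
#3 dst[0x0b+3] := {0x6f,0x2e,0xdf}
#4 dst[0x01+7] := {0x2e,0xdf,0x0e,0x6f,0x2e,0xdf,0xa4}
query mem[0x1b]=0x35, mem[0x01]=0x2e, mem[0x04]=0x6f, mem[0x00]=0x49

MEM[0x1b,0x01,0x04,0x00] = 35 2e 6f 49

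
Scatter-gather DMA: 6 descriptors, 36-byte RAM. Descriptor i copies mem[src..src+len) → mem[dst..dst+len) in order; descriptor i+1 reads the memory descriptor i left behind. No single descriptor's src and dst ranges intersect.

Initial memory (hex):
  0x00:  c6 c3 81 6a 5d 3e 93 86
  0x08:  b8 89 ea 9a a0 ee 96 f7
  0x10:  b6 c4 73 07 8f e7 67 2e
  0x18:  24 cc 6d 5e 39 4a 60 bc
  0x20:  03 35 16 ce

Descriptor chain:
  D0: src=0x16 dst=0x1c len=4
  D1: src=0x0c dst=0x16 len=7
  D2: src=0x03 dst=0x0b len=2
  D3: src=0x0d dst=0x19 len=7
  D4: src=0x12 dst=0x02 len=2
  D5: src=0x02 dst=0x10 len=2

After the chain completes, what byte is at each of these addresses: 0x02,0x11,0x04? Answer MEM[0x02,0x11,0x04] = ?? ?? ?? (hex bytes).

MEM[0x02,0x11,0x04] = 73 07 5d

D0: mem[0x1c..0x1f] <- [67 2e 24 cc]
D1: mem[0x16..0x1c] <- [a0 ee 96 f7 b6 c4 73]
D2: mem[0x0b..0x0c] <- [6a 5d]
D3: mem[0x19..0x1f] <- [ee 96 f7 b6 c4 73 07]
D4: mem[0x02..0x03] <- [73 07]
D5: mem[0x10..0x11] <- [73 07]
query mem[0x02]=0x73, mem[0x11]=0x07, mem[0x04]=0x5d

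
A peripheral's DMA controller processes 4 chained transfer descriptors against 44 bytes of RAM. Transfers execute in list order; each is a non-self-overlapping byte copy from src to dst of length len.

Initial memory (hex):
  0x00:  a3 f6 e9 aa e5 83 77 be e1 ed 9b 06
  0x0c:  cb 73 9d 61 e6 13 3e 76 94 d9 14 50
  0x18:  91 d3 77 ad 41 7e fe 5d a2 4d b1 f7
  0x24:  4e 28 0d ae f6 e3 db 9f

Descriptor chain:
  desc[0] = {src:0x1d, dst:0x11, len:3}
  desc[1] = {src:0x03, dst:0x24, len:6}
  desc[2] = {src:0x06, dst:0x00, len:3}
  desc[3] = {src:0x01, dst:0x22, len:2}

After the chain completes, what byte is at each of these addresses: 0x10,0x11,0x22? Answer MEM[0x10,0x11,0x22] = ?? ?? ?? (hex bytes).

D0: mem[0x11..0x13] <- [7e fe 5d]
D1: mem[0x24..0x29] <- [aa e5 83 77 be e1]
D2: mem[0x00..0x02] <- [77 be e1]
D3: mem[0x22..0x23] <- [be e1]
query mem[0x10]=0xe6, mem[0x11]=0x7e, mem[0x22]=0xbe

MEM[0x10,0x11,0x22] = e6 7e be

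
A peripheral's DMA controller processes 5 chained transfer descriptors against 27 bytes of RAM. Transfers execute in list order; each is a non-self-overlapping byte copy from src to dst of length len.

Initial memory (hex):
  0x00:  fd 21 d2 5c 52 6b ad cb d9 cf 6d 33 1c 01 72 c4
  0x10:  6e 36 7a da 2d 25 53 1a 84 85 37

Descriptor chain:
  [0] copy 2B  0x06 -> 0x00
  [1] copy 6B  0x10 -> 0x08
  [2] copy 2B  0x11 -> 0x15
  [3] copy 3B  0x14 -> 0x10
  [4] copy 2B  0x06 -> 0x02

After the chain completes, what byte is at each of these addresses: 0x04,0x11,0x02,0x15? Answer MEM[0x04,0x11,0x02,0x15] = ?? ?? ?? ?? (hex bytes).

#0 dst[0x00+2] := {0xad,0xcb}
#1 dst[0x08+6] := {0x6e,0x36,0x7a,0xda,0x2d,0x25}
#2 dst[0x15+2] := {0x36,0x7a}
#3 dst[0x10+3] := {0x2d,0x36,0x7a}
#4 dst[0x02+2] := {0xad,0xcb}
query mem[0x04]=0x52, mem[0x11]=0x36, mem[0x02]=0xad, mem[0x15]=0x36

MEM[0x04,0x11,0x02,0x15] = 52 36 ad 36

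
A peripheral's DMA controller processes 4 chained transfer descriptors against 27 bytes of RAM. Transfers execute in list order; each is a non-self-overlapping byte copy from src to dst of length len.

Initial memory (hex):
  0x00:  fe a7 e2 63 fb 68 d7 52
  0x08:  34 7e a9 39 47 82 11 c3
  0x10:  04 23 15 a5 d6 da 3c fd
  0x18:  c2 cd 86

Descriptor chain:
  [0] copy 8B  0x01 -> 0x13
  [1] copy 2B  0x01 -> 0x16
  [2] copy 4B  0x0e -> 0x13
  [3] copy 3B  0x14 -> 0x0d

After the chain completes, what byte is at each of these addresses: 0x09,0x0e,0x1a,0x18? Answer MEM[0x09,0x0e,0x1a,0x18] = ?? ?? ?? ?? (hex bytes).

MEM[0x09,0x0e,0x1a,0x18] = 7e 04 34 d7

[0] 0x01->0x13 len=8 : a7 e2 63 fb 68 d7 52 34
[1] 0x01->0x16 len=2 : a7 e2
[2] 0x0e->0x13 len=4 : 11 c3 04 23
[3] 0x14->0x0d len=3 : c3 04 23
query mem[0x09]=0x7e, mem[0x0e]=0x04, mem[0x1a]=0x34, mem[0x18]=0xd7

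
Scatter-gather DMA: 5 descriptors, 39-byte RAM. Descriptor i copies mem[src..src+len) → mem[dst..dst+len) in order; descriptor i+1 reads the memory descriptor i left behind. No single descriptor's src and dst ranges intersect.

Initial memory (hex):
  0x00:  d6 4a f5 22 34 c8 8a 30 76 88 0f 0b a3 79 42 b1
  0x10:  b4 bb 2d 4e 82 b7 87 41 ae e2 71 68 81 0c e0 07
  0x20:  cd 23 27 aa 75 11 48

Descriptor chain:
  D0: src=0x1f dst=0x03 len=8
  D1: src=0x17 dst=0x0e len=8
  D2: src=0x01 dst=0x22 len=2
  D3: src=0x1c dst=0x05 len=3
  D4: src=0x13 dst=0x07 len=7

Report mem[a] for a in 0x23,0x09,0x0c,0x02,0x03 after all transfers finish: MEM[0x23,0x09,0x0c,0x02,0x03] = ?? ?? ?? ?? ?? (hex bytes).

  after D0: wrote 8B at 0x03 = 07cd2327aa751148
  after D1: wrote 8B at 0x0e = 41aee27168810ce0
  after D2: wrote 2B at 0x22 = 4af5
  after D3: wrote 3B at 0x05 = 810ce0
  after D4: wrote 7B at 0x07 = 810ce08741aee2
query mem[0x23]=0xf5, mem[0x09]=0xe0, mem[0x0c]=0xae, mem[0x02]=0xf5, mem[0x03]=0x07

MEM[0x23,0x09,0x0c,0x02,0x03] = f5 e0 ae f5 07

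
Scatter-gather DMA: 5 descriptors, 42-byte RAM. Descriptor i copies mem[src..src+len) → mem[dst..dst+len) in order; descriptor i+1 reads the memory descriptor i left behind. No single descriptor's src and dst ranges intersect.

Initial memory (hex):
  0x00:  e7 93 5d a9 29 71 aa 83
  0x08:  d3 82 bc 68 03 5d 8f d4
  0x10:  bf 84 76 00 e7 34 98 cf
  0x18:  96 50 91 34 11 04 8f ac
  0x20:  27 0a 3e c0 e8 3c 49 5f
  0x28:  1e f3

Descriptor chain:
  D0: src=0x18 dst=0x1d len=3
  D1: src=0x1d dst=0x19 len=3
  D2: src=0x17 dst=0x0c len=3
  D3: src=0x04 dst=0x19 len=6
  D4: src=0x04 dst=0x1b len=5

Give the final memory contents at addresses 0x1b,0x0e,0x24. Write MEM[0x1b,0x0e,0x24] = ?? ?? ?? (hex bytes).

D0: mem[0x1d..0x1f] <- [96 50 91]
D1: mem[0x19..0x1b] <- [96 50 91]
D2: mem[0x0c..0x0e] <- [cf 96 96]
D3: mem[0x19..0x1e] <- [29 71 aa 83 d3 82]
D4: mem[0x1b..0x1f] <- [29 71 aa 83 d3]
query mem[0x1b]=0x29, mem[0x0e]=0x96, mem[0x24]=0xe8

MEM[0x1b,0x0e,0x24] = 29 96 e8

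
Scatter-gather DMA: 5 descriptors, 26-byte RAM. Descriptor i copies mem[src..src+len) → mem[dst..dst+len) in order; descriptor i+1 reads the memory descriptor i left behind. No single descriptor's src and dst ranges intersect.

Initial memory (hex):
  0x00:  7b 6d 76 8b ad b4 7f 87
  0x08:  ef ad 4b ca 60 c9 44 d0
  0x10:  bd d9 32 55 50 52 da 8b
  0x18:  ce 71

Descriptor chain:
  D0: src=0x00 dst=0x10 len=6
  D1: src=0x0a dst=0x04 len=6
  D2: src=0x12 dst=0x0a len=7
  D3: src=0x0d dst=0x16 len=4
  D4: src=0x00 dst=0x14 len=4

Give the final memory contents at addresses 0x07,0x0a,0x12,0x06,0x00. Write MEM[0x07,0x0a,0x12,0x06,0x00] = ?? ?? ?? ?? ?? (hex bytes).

  after D0: wrote 6B at 0x10 = 7b6d768badb4
  after D1: wrote 6B at 0x04 = 4bca60c944d0
  after D2: wrote 7B at 0x0a = 768badb4da8bce
  after D3: wrote 4B at 0x16 = b4da8bce
  after D4: wrote 4B at 0x14 = 7b6d768b
query mem[0x07]=0xc9, mem[0x0a]=0x76, mem[0x12]=0x76, mem[0x06]=0x60, mem[0x00]=0x7b

MEM[0x07,0x0a,0x12,0x06,0x00] = c9 76 76 60 7b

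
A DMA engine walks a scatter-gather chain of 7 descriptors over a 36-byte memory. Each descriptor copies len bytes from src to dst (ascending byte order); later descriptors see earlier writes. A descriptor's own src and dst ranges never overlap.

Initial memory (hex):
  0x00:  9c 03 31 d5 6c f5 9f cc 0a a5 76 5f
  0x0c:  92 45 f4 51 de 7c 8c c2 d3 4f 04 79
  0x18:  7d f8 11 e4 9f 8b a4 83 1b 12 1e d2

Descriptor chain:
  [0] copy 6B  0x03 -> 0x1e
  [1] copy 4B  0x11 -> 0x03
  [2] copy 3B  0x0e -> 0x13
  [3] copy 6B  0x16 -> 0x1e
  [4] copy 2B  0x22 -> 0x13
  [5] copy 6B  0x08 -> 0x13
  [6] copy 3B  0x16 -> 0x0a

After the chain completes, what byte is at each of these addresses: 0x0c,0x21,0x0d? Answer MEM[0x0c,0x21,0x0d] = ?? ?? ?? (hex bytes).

  after D0: wrote 6B at 0x1e = d56cf59fcc0a
  after D1: wrote 4B at 0x03 = 7c8cc2d3
  after D2: wrote 3B at 0x13 = f451de
  after D3: wrote 6B at 0x1e = 04797df811e4
  after D4: wrote 2B at 0x13 = 11e4
  after D5: wrote 6B at 0x13 = 0aa5765f9245
  after D6: wrote 3B at 0x0a = 5f9245
query mem[0x0c]=0x45, mem[0x21]=0xf8, mem[0x0d]=0x45

MEM[0x0c,0x21,0x0d] = 45 f8 45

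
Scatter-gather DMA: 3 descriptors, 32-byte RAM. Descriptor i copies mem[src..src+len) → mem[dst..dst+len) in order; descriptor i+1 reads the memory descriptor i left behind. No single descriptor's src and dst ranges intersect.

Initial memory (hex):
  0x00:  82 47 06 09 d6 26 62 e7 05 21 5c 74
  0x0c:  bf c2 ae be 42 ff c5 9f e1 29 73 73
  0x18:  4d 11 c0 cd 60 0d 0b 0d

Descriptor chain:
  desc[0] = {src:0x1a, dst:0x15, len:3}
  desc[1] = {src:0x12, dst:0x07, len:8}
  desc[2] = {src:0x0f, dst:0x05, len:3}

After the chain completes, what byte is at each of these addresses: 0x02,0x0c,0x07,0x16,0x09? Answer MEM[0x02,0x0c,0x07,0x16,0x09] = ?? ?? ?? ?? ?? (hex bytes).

#0 dst[0x15+3] := {0xc0,0xcd,0x60}
#1 dst[0x07+8] := {0xc5,0x9f,0xe1,0xc0,0xcd,0x60,0x4d,0x11}
#2 dst[0x05+3] := {0xbe,0x42,0xff}
query mem[0x02]=0x06, mem[0x0c]=0x60, mem[0x07]=0xff, mem[0x16]=0xcd, mem[0x09]=0xe1

MEM[0x02,0x0c,0x07,0x16,0x09] = 06 60 ff cd e1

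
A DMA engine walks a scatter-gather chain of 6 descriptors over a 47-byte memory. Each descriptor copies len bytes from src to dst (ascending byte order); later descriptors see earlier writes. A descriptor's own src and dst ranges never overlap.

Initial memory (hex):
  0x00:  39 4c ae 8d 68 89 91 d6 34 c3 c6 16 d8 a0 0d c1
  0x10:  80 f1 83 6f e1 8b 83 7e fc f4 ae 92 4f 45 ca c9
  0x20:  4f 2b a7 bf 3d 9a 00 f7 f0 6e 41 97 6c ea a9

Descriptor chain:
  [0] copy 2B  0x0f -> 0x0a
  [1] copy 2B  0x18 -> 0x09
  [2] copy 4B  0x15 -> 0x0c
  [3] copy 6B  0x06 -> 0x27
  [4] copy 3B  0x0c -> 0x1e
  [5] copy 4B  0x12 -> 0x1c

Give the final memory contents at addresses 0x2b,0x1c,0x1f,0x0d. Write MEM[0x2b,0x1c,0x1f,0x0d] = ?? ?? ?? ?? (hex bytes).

MEM[0x2b,0x1c,0x1f,0x0d] = f4 83 8b 83

[0] 0x0f->0x0a len=2 : c1 80
[1] 0x18->0x09 len=2 : fc f4
[2] 0x15->0x0c len=4 : 8b 83 7e fc
[3] 0x06->0x27 len=6 : 91 d6 34 fc f4 80
[4] 0x0c->0x1e len=3 : 8b 83 7e
[5] 0x12->0x1c len=4 : 83 6f e1 8b
query mem[0x2b]=0xf4, mem[0x1c]=0x83, mem[0x1f]=0x8b, mem[0x0d]=0x83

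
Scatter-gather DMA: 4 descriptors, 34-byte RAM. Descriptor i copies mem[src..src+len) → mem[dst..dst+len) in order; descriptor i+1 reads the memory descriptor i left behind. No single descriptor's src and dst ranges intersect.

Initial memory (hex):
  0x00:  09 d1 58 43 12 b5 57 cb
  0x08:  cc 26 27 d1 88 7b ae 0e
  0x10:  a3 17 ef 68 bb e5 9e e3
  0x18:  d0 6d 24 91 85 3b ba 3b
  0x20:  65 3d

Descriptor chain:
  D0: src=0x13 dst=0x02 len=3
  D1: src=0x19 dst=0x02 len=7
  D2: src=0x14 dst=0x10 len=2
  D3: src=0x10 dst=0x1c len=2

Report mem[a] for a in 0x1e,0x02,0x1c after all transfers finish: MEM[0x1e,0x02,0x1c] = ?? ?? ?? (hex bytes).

MEM[0x1e,0x02,0x1c] = ba 6d bb

[0] 0x13->0x02 len=3 : 68 bb e5
[1] 0x19->0x02 len=7 : 6d 24 91 85 3b ba 3b
[2] 0x14->0x10 len=2 : bb e5
[3] 0x10->0x1c len=2 : bb e5
query mem[0x1e]=0xba, mem[0x02]=0x6d, mem[0x1c]=0xbb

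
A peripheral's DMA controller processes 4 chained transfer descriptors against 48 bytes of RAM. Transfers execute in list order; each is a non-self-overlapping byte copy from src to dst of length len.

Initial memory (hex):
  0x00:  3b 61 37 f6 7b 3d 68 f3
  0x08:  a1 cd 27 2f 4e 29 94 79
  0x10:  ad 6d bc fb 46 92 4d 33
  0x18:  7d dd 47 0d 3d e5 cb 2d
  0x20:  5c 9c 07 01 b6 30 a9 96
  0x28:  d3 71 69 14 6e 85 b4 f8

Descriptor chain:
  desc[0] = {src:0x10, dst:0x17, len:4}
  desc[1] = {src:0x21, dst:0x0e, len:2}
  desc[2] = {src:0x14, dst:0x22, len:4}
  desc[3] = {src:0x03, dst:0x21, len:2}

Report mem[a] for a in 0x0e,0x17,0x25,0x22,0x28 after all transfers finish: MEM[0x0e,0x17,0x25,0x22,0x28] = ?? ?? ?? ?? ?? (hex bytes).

D0: mem[0x17..0x1a] <- [ad 6d bc fb]
D1: mem[0x0e..0x0f] <- [9c 07]
D2: mem[0x22..0x25] <- [46 92 4d ad]
D3: mem[0x21..0x22] <- [f6 7b]
query mem[0x0e]=0x9c, mem[0x17]=0xad, mem[0x25]=0xad, mem[0x22]=0x7b, mem[0x28]=0xd3

MEM[0x0e,0x17,0x25,0x22,0x28] = 9c ad ad 7b d3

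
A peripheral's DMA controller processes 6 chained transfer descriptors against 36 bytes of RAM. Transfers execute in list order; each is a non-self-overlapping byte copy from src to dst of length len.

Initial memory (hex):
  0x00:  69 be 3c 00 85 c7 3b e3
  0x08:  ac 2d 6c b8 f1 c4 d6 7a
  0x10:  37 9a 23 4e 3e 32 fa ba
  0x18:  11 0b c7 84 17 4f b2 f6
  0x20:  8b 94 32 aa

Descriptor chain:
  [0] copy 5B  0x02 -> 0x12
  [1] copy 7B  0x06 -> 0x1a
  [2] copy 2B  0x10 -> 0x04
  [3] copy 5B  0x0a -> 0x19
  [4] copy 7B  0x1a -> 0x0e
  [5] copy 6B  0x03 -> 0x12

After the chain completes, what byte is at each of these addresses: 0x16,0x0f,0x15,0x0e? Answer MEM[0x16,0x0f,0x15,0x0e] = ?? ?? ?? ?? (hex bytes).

MEM[0x16,0x0f,0x15,0x0e] = e3 f1 3b b8

  after D0: wrote 5B at 0x12 = 3c0085c73b
  after D1: wrote 7B at 0x1a = 3be3ac2d6cb8f1
  after D2: wrote 2B at 0x04 = 379a
  after D3: wrote 5B at 0x19 = 6cb8f1c4d6
  after D4: wrote 7B at 0x0e = b8f1c4d66cb8f1
  after D5: wrote 6B at 0x12 = 00379a3be3ac
query mem[0x16]=0xe3, mem[0x0f]=0xf1, mem[0x15]=0x3b, mem[0x0e]=0xb8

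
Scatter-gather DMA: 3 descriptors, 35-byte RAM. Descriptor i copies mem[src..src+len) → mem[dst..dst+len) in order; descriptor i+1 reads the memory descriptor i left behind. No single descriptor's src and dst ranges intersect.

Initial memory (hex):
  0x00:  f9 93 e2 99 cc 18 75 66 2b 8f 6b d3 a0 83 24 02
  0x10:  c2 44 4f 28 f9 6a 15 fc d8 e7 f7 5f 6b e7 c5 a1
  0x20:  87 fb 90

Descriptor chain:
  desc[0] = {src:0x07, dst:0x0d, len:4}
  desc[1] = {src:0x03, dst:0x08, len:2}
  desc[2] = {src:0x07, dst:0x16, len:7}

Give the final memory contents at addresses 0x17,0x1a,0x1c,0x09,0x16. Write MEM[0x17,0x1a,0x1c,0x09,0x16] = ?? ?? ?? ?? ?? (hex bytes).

MEM[0x17,0x1a,0x1c,0x09,0x16] = 99 d3 66 cc 66

D0: mem[0x0d..0x10] <- [66 2b 8f 6b]
D1: mem[0x08..0x09] <- [99 cc]
D2: mem[0x16..0x1c] <- [66 99 cc 6b d3 a0 66]
query mem[0x17]=0x99, mem[0x1a]=0xd3, mem[0x1c]=0x66, mem[0x09]=0xcc, mem[0x16]=0x66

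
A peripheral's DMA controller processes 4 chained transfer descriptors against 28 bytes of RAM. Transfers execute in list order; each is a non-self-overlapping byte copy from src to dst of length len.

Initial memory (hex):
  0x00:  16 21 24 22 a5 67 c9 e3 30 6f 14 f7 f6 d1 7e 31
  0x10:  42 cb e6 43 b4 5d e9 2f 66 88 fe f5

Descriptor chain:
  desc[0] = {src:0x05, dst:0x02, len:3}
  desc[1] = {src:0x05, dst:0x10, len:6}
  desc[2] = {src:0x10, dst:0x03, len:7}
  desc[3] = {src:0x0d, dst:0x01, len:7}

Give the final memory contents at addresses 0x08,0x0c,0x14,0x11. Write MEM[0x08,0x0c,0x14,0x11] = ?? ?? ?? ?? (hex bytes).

D0: mem[0x02..0x04] <- [67 c9 e3]
D1: mem[0x10..0x15] <- [67 c9 e3 30 6f 14]
D2: mem[0x03..0x09] <- [67 c9 e3 30 6f 14 e9]
D3: mem[0x01..0x07] <- [d1 7e 31 67 c9 e3 30]
query mem[0x08]=0x14, mem[0x0c]=0xf6, mem[0x14]=0x6f, mem[0x11]=0xc9

MEM[0x08,0x0c,0x14,0x11] = 14 f6 6f c9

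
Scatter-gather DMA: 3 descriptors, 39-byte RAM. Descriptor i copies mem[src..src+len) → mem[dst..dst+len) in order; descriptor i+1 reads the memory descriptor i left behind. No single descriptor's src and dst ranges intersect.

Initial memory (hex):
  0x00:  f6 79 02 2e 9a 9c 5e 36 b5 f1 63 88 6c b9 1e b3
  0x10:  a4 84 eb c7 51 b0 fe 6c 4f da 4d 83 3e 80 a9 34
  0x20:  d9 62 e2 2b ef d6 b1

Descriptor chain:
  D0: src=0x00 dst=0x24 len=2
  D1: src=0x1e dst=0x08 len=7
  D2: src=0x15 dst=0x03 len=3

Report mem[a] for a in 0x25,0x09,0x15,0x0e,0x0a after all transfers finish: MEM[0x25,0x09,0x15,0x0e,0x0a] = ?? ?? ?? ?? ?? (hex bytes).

D0: mem[0x24..0x25] <- [f6 79]
D1: mem[0x08..0x0e] <- [a9 34 d9 62 e2 2b f6]
D2: mem[0x03..0x05] <- [b0 fe 6c]
query mem[0x25]=0x79, mem[0x09]=0x34, mem[0x15]=0xb0, mem[0x0e]=0xf6, mem[0x0a]=0xd9

MEM[0x25,0x09,0x15,0x0e,0x0a] = 79 34 b0 f6 d9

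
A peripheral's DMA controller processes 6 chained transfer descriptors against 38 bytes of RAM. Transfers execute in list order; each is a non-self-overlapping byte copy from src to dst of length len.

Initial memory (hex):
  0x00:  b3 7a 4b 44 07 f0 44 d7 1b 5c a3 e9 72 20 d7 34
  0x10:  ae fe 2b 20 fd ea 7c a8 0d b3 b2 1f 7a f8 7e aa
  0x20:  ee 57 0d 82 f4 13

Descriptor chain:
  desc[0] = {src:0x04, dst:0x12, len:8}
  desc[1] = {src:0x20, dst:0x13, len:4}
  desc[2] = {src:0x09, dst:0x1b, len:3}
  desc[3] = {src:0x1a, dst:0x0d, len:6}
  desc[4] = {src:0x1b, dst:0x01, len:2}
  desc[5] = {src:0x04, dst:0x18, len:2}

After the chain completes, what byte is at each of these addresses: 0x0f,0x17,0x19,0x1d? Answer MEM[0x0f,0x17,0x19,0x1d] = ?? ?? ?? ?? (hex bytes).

MEM[0x0f,0x17,0x19,0x1d] = a3 5c f0 e9

D0: mem[0x12..0x19] <- [07 f0 44 d7 1b 5c a3 e9]
D1: mem[0x13..0x16] <- [ee 57 0d 82]
D2: mem[0x1b..0x1d] <- [5c a3 e9]
D3: mem[0x0d..0x12] <- [b2 5c a3 e9 7e aa]
D4: mem[0x01..0x02] <- [5c a3]
D5: mem[0x18..0x19] <- [07 f0]
query mem[0x0f]=0xa3, mem[0x17]=0x5c, mem[0x19]=0xf0, mem[0x1d]=0xe9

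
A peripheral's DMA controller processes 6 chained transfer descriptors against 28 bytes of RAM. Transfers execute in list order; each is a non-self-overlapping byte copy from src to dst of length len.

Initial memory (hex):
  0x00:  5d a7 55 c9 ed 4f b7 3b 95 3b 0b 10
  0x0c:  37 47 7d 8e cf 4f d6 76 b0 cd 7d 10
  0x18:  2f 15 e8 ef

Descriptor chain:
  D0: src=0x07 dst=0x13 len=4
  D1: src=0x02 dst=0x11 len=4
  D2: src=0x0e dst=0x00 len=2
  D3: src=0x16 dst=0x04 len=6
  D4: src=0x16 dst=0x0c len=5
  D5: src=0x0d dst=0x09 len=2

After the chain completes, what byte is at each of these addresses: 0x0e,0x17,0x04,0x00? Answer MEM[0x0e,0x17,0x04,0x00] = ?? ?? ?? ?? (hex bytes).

[0] 0x07->0x13 len=4 : 3b 95 3b 0b
[1] 0x02->0x11 len=4 : 55 c9 ed 4f
[2] 0x0e->0x00 len=2 : 7d 8e
[3] 0x16->0x04 len=6 : 0b 10 2f 15 e8 ef
[4] 0x16->0x0c len=5 : 0b 10 2f 15 e8
[5] 0x0d->0x09 len=2 : 10 2f
query mem[0x0e]=0x2f, mem[0x17]=0x10, mem[0x04]=0x0b, mem[0x00]=0x7d

MEM[0x0e,0x17,0x04,0x00] = 2f 10 0b 7d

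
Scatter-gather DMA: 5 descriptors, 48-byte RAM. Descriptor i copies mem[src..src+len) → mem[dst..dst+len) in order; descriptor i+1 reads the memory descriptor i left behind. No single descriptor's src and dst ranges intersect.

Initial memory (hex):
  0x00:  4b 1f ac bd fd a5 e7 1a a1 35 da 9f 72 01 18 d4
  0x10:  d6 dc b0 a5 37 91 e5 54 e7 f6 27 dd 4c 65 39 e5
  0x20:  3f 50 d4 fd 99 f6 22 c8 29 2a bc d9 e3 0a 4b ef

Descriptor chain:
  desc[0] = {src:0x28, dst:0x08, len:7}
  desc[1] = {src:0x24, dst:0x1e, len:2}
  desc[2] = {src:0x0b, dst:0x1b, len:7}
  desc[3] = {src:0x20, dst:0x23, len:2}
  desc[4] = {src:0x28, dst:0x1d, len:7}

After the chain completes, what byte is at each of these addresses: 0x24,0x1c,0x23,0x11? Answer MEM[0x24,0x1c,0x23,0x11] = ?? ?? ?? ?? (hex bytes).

MEM[0x24,0x1c,0x23,0x11] = dc e3 4b dc

#0 dst[0x08+7] := {0x29,0x2a,0xbc,0xd9,0xe3,0x0a,0x4b}
#1 dst[0x1e+2] := {0x99,0xf6}
#2 dst[0x1b+7] := {0xd9,0xe3,0x0a,0x4b,0xd4,0xd6,0xdc}
#3 dst[0x23+2] := {0xd6,0xdc}
#4 dst[0x1d+7] := {0x29,0x2a,0xbc,0xd9,0xe3,0x0a,0x4b}
query mem[0x24]=0xdc, mem[0x1c]=0xe3, mem[0x23]=0x4b, mem[0x11]=0xdc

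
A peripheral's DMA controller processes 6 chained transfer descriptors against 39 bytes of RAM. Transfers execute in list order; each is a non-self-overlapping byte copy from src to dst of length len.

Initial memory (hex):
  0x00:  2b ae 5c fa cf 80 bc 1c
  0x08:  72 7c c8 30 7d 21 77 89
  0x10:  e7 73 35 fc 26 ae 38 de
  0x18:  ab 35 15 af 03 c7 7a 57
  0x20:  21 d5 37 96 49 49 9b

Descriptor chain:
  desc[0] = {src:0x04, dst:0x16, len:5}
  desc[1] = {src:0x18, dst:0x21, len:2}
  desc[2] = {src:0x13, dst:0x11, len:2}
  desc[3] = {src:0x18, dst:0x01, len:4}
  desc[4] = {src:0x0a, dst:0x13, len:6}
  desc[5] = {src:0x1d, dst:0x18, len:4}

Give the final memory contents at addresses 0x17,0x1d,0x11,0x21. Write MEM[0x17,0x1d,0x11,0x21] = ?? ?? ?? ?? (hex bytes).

D0: mem[0x16..0x1a] <- [cf 80 bc 1c 72]
D1: mem[0x21..0x22] <- [bc 1c]
D2: mem[0x11..0x12] <- [fc 26]
D3: mem[0x01..0x04] <- [bc 1c 72 af]
D4: mem[0x13..0x18] <- [c8 30 7d 21 77 89]
D5: mem[0x18..0x1b] <- [c7 7a 57 21]
query mem[0x17]=0x77, mem[0x1d]=0xc7, mem[0x11]=0xfc, mem[0x21]=0xbc

MEM[0x17,0x1d,0x11,0x21] = 77 c7 fc bc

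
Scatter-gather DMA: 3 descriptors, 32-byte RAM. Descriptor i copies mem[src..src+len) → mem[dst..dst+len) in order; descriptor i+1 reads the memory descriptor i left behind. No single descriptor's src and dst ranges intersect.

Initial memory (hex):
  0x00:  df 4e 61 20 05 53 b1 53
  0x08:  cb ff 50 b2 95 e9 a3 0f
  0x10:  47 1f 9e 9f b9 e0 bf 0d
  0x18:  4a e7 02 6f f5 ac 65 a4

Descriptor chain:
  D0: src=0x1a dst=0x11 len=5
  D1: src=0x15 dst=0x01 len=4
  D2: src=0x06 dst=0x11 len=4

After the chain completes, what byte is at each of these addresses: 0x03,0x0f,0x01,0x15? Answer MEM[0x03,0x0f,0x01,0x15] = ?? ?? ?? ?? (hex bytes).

MEM[0x03,0x0f,0x01,0x15] = 0d 0f 65 65

#0 dst[0x11+5] := {0x02,0x6f,0xf5,0xac,0x65}
#1 dst[0x01+4] := {0x65,0xbf,0x0d,0x4a}
#2 dst[0x11+4] := {0xb1,0x53,0xcb,0xff}
query mem[0x03]=0x0d, mem[0x0f]=0x0f, mem[0x01]=0x65, mem[0x15]=0x65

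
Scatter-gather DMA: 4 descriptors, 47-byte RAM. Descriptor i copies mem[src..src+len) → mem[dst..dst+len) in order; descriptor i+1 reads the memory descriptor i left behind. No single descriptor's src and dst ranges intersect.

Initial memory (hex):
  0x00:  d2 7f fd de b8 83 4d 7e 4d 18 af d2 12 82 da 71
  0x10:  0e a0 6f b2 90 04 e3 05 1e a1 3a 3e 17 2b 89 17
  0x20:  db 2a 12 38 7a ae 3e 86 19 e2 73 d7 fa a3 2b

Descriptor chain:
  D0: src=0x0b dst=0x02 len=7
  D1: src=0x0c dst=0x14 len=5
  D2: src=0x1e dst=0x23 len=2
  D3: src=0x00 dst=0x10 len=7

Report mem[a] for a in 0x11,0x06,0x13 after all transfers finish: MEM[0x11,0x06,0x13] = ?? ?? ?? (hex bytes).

MEM[0x11,0x06,0x13] = 7f 71 12

[0] 0x0b->0x02 len=7 : d2 12 82 da 71 0e a0
[1] 0x0c->0x14 len=5 : 12 82 da 71 0e
[2] 0x1e->0x23 len=2 : 89 17
[3] 0x00->0x10 len=7 : d2 7f d2 12 82 da 71
query mem[0x11]=0x7f, mem[0x06]=0x71, mem[0x13]=0x12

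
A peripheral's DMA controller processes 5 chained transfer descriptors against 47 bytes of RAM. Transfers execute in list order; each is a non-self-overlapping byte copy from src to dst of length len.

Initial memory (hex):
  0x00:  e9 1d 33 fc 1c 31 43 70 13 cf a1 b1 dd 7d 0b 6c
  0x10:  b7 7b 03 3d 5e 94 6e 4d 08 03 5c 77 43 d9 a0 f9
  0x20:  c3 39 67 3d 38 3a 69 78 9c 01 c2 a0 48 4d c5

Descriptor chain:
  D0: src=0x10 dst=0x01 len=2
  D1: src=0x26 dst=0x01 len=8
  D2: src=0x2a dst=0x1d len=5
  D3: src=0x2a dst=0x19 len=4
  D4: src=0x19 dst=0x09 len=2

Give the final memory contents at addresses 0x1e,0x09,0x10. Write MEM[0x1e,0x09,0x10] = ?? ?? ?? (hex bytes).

MEM[0x1e,0x09,0x10] = a0 c2 b7

#0 dst[0x01+2] := {0xb7,0x7b}
#1 dst[0x01+8] := {0x69,0x78,0x9c,0x01,0xc2,0xa0,0x48,0x4d}
#2 dst[0x1d+5] := {0xc2,0xa0,0x48,0x4d,0xc5}
#3 dst[0x19+4] := {0xc2,0xa0,0x48,0x4d}
#4 dst[0x09+2] := {0xc2,0xa0}
query mem[0x1e]=0xa0, mem[0x09]=0xc2, mem[0x10]=0xb7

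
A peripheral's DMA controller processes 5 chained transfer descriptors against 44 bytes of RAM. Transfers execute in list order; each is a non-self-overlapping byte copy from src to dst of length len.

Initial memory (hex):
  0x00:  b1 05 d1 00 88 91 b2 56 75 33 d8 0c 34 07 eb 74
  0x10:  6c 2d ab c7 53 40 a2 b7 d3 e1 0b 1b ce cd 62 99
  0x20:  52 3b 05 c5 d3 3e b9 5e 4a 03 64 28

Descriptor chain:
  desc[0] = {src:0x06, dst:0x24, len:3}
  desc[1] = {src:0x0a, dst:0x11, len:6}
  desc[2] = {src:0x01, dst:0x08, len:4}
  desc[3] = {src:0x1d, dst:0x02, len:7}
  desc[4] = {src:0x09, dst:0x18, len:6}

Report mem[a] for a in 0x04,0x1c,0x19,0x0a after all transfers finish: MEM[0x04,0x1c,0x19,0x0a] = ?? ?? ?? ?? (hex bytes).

MEM[0x04,0x1c,0x19,0x0a] = 99 07 00 00

  after D0: wrote 3B at 0x24 = b25675
  after D1: wrote 6B at 0x11 = d80c3407eb74
  after D2: wrote 4B at 0x08 = 05d10088
  after D3: wrote 7B at 0x02 = cd6299523b05c5
  after D4: wrote 6B at 0x18 = d100883407eb
query mem[0x04]=0x99, mem[0x1c]=0x07, mem[0x19]=0x00, mem[0x0a]=0x00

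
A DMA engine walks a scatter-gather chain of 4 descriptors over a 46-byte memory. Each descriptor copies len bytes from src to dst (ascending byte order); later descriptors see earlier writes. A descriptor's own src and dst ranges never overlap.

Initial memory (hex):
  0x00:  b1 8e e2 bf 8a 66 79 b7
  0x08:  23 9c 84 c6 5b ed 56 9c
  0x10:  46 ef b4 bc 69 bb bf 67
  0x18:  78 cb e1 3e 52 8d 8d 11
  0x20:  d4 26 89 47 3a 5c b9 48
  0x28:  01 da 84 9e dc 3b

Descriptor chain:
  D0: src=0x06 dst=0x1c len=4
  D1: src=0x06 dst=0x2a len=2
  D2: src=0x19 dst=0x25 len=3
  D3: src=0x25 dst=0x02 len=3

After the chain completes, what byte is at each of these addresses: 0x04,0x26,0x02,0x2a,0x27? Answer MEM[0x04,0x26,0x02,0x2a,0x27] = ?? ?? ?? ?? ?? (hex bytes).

[0] 0x06->0x1c len=4 : 79 b7 23 9c
[1] 0x06->0x2a len=2 : 79 b7
[2] 0x19->0x25 len=3 : cb e1 3e
[3] 0x25->0x02 len=3 : cb e1 3e
query mem[0x04]=0x3e, mem[0x26]=0xe1, mem[0x02]=0xcb, mem[0x2a]=0x79, mem[0x27]=0x3e

MEM[0x04,0x26,0x02,0x2a,0x27] = 3e e1 cb 79 3e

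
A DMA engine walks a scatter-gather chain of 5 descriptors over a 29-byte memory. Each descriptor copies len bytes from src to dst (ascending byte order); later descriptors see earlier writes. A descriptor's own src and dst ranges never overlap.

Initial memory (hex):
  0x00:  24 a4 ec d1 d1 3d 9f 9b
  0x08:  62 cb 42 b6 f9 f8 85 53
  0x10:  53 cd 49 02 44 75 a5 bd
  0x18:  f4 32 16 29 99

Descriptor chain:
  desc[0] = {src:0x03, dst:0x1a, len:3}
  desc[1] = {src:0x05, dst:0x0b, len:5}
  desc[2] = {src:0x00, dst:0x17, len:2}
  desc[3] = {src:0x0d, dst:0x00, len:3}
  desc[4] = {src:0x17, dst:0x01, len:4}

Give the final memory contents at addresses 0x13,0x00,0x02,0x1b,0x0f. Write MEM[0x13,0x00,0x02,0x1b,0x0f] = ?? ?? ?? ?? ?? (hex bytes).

[0] 0x03->0x1a len=3 : d1 d1 3d
[1] 0x05->0x0b len=5 : 3d 9f 9b 62 cb
[2] 0x00->0x17 len=2 : 24 a4
[3] 0x0d->0x00 len=3 : 9b 62 cb
[4] 0x17->0x01 len=4 : 24 a4 32 d1
query mem[0x13]=0x02, mem[0x00]=0x9b, mem[0x02]=0xa4, mem[0x1b]=0xd1, mem[0x0f]=0xcb

MEM[0x13,0x00,0x02,0x1b,0x0f] = 02 9b a4 d1 cb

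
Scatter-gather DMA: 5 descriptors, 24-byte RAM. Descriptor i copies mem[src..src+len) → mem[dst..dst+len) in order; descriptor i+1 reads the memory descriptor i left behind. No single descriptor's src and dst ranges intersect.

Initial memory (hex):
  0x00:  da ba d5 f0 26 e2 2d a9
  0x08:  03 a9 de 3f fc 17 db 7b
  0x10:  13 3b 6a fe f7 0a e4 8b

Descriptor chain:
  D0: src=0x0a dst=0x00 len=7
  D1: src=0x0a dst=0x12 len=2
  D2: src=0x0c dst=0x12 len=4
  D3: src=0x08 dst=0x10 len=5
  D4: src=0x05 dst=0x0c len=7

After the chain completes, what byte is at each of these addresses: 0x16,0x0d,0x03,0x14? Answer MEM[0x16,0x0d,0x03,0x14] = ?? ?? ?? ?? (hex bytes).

[0] 0x0a->0x00 len=7 : de 3f fc 17 db 7b 13
[1] 0x0a->0x12 len=2 : de 3f
[2] 0x0c->0x12 len=4 : fc 17 db 7b
[3] 0x08->0x10 len=5 : 03 a9 de 3f fc
[4] 0x05->0x0c len=7 : 7b 13 a9 03 a9 de 3f
query mem[0x16]=0xe4, mem[0x0d]=0x13, mem[0x03]=0x17, mem[0x14]=0xfc

MEM[0x16,0x0d,0x03,0x14] = e4 13 17 fc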